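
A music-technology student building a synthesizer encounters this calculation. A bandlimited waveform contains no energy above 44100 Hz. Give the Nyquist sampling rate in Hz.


The Nyquist rate is twice the maximum frequency component.
fs_min = 2 * fmax
      = 2 * 44100
      = 88200 Hz

88200


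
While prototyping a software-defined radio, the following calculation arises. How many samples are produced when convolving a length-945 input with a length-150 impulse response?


Linear convolution output length:
L = N + M - 1
  = 945 + 150 - 1
  = 1094 samples

1094


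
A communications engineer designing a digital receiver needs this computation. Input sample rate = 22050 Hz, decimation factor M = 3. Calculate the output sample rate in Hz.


Decimation reduces the sample rate:
fs_out = fs_in / M
       = 22050 / 3
       = 7350.0 Hz

7350.0 Hz


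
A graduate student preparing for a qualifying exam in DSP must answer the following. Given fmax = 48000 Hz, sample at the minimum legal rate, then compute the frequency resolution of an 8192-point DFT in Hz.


Step 1 — Nyquist sampling rate:
fs = 2 * fmax = 2 * 48000 = 96000 Hz

Step 2 — DFT bin spacing:
df = fs / N = 96000 / 8192 = 11.7188 Hz

11.7188 Hz


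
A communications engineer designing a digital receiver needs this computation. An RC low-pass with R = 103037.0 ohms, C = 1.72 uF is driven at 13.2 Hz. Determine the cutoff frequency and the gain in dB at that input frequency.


Step 1 — cutoff frequency:
fc = 1 / (2*pi*R*C)
C = 1.72 uF = 1.72e-06 F
fc = 1 / (2*pi*103037.0*1.72e-06)
   = 0.898046 Hz

Step 2 — magnitude at f = 13.2 Hz:
|H(f)| = 1 / sqrt(1 + (f/fc)^2)
f/fc = 13.2 / 0.898046 = 14.698579
|H| = 1 / sqrt(1 + 216.048225) = 0.0678769
|H|_dB = 20*log10(0.0678769) = -23.37 dB

fc = 0.898046 Hz; |H(13.2 Hz)| = -23.37 dB


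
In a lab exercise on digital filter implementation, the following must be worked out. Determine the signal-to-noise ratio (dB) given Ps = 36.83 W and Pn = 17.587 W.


SNR in decibels:
SNR = 10 * log10(Ps / Pn)
    = 10 * log10(36.83 / 17.587)
    = 10 * log10(2.0942)
    = 10 * 0.321
    = 3.21 dB

3.21 dB


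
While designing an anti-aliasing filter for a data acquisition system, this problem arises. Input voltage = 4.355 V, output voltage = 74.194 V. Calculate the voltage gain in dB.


Voltage gain in dB:
G = 20 * log10(Vout / Vin)
  = 20 * log10(74.194 / 4.355)
  = 20 * log10(17.03651)
  = 20 * 1.231381
  = 24.63 dB

24.63 dB


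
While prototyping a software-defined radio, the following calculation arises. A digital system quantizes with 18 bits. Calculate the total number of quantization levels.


Number of quantization levels = 2^N
= 2^18
= 262144

262144


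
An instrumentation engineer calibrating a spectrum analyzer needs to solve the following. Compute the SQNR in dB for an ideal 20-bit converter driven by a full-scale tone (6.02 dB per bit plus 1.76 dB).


Theoretical SNR for a full-scale sinusoid:
SNR = 6.02 * N + 1.76
    = 6.02 * 20 + 1.76
    = 120.4 + 1.76
    = 122.16 dB

122.16 dB


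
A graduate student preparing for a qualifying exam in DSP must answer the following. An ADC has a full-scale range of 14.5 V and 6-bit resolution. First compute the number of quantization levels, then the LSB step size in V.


Step 1 — number of quantization levels:
L = 2^N = 2^6 = 64

Step 2 — LSB step size:
delta = Vfs / L
      = 14.5 / 64
      = 0.2265625 V

Levels = 64; step size = 0.2265625 V


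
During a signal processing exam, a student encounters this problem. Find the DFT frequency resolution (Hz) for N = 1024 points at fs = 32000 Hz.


DFT frequency resolution:
df = fs / N
   = 32000 / 1024
   = 31.25 Hz

31.25 Hz


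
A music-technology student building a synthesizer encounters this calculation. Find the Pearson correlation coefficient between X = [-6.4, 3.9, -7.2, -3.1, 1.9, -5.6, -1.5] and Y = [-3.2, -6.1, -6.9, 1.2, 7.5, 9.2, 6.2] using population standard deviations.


Pearson correlation coefficient (population):
r = cov(X,Y) / (std(X) * std(Y))
Mean X = -2.5714, Mean Y = 1.1286
Cov(X,Y) = 2.342041
Std(X) = 3.937989, Std(Y) = 6.174999
r = 0.0963

0.0963


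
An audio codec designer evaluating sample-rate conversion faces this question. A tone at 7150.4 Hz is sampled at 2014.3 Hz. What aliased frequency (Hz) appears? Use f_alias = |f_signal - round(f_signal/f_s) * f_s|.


Compute the nearest integer multiple of fs to the signal:
n = round(7150.4 / 2014.3) = 4
f_alias = |7150.4 - 4 * 2014.3|
        = |7150.4 - 8057.2|
        = 906.8 Hz

906.8


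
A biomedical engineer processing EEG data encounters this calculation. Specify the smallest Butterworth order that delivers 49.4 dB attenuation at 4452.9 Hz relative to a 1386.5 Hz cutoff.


Butterworth filter order formula:
n = log10(10^(A/10) - 1) / (2 * log10(f_stop/f_pass))
10^(49.4/10) - 1 = 87095.359
f_stop/f_pass = 4452.9 / 1386.5 = 3.2116
n = 4.8745 -> ceil = 5

5


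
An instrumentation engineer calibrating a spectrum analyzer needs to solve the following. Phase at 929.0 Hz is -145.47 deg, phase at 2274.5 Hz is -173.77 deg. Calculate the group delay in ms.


Group delay from phase difference:
tau = -d(phi)/d(omega)
d(phi) = -28.3 deg = -0.493928 rad
d(omega) = 2*pi*(2274.5 - 929.0) = 8454.0258 rad/s
tau = -(-0.493928) / 8454.0258
    = 0.0584 ms

0.0584 ms


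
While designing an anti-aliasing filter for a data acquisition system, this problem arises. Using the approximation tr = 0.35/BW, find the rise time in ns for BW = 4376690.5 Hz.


Rise time from bandwidth relationship:
tr = 0.35 / BW
   = 0.35 / 4376690.5
   = 7.996909994e-08 s
   = 79.9691 ns

79.9691 ns


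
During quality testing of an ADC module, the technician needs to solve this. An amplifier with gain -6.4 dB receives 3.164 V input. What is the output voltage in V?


Output voltage from dB gain:
V_out = V_in * 10^(gain_dB / 20)
      = 3.164 * 10^(-6.4 / 20)
      = 3.164 * 0.47863
      = 1.5144 V

1.5144 V


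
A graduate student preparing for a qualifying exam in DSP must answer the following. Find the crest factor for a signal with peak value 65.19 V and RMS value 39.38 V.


Crest factor is the ratio of peak to RMS:
CF = V_peak / V_rms
   = 65.19 / 39.38
   = 1.6554

1.6554


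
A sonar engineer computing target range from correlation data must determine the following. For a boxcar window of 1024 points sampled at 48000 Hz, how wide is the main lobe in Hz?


Main lobe width for a rectangular window:
Width = 2 * fs / N
      = 2 * 48000 / 1024
      = 96000 / 1024
      = 93.75 Hz

93.75 Hz


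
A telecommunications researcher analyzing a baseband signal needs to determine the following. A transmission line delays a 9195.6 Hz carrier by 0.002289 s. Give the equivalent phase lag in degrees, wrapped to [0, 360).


Phase shift from frequency and time delay:
phi = 360 * f * t_delay
    = 360 * 9195.6 * 0.002289
    = 7577.54 degrees
    mod 360 = 17.54 degrees

17.54 degrees


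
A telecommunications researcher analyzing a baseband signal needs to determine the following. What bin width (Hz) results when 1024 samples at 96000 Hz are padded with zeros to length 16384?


Frequency resolution after zero-padding:
N_padded = 1024 * 16 = 16384
df = fs / N_padded
   = 96000 / 16384
   = 5.8594 Hz

5.8594 Hz


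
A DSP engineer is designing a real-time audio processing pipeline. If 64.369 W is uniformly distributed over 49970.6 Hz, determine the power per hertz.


Power spectral density:
PSD = P / BW
    = 64.369 / 49970.6
    = 0.00128814 W/Hz

0.00128814 W/Hz


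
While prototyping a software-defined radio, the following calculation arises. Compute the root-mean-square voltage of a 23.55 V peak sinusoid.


RMS voltage for a sinusoidal waveform:
V_rms = V_peak / sqrt(2)
      = 23.55 / 1.414214
      = 16.652 V

16.652 V


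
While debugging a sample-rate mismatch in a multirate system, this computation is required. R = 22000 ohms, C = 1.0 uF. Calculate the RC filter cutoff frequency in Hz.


Cutoff frequency of a first-order RC filter:
fc = 1 / (2 * pi * R * C)
C = 1.0 uF = 1e-06 F
fc = 1 / (2 * pi * 22000 * 1e-06)
   = 1 / 0.13823007675795
   = 7.234316 Hz

7.234316 Hz


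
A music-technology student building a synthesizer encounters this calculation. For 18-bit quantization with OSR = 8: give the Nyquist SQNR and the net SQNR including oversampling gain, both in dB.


Step 1 — baseline SQNR at Nyquist:
SQNR_base = 6.02*N + 1.76
          = 6.02*18 + 1.76
          = 110.12 dB

Step 2 — oversampling processing gain:
G = 10*log10(OSR) = 10*log10(8) = 9.03 dB

Step 3 — total:
SQNR_total = 110.12 + 9.03 = 119.15 dB

Base SQNR = 110.12 dB; oversampled SQNR = 119.15 dB


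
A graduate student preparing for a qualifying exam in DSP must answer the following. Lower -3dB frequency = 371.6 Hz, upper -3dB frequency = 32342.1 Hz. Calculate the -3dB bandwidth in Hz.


Bandwidth is the difference of -3dB frequencies:
BW = f_high - f_low
   = 32342.1 - 371.6
   = 31970.5 Hz

31970.5 Hz


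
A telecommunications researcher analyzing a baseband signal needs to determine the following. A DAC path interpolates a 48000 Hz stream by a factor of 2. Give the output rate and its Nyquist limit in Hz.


Step 1 — output sample rate after interpolation by L:
fs_out = L * fs_in = 2 * 48000 = 96000 Hz

Step 2 — Nyquist frequency of the output stream:
f_Nyq = fs_out / 2 = 96000 / 2 = 48000.0 Hz

fs_out = 96000 Hz; f_Nyquist = 48000.0 Hz


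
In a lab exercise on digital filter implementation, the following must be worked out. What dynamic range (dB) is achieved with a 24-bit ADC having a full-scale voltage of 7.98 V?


Dynamic range from full-scale to LSB:
V_min = V_max / 2^bits = 7.98 / 2^24
DR = 20 * log10(V_max / V_min)
   = 20 * log10(2^24)
   = 20 * 24 * log10(2)
   = 144.49 dB

144.49 dB


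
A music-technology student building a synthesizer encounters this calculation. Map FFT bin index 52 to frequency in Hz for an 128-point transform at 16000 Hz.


Frequency of DFT bin k:
f_k = k * fs / N
    = 52 * 16000 / 128
    = 832000 / 128
    = 6500.0 Hz

6500.0 Hz


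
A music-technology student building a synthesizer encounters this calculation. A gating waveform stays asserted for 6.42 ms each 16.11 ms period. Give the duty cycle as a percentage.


Duty cycle as a percentage:
DC = (t_on / T) * 100
   = (6.42 / 16.11) * 100
   = 0.39851 * 100
   = 39.85 %

39.85 %


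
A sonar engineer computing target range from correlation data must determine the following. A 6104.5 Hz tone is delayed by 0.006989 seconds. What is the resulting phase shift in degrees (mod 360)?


Phase shift from frequency and time delay:
phi = 360 * f * t_delay
    = 360 * 6104.5 * 0.006989
    = 15359.17 degrees
    mod 360 = 239.17 degrees

239.17 degrees


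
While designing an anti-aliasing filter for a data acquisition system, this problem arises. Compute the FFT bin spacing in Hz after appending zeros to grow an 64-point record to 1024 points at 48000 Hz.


Frequency resolution after zero-padding:
N_padded = 64 * 16 = 1024
df = fs / N_padded
   = 48000 / 1024
   = 46.875 Hz

46.875 Hz


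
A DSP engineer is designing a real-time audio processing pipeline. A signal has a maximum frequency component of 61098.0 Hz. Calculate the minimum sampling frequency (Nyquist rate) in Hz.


The Nyquist rate is twice the maximum frequency component.
fs_min = 2 * fmax
      = 2 * 61098.0
      = 122196.0 Hz

122196.0


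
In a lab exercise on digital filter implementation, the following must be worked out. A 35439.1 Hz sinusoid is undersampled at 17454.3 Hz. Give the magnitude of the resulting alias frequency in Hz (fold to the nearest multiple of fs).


Compute the nearest integer multiple of fs to the signal:
n = round(35439.1 / 17454.3) = 2
f_alias = |35439.1 - 2 * 17454.3|
        = |35439.1 - 34908.6|
        = 530.5 Hz

530.5


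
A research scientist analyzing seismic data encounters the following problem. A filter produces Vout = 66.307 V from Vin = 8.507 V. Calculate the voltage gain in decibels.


Voltage gain in dB:
G = 20 * log10(Vout / Vin)
  = 20 * log10(66.307 / 8.507)
  = 20 * log10(7.794405)
  = 20 * 0.891783
  = 17.84 dB

17.84 dB


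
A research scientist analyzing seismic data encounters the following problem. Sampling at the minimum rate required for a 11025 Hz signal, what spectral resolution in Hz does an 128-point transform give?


Step 1 — Nyquist sampling rate:
fs = 2 * fmax = 2 * 11025 = 22050 Hz

Step 2 — DFT bin spacing:
df = fs / N = 22050 / 128 = 172.2656 Hz

172.2656 Hz


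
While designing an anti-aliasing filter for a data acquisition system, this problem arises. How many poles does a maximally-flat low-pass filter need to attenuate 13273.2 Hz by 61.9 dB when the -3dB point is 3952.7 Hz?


Butterworth filter order formula:
n = log10(10^(A/10) - 1) / (2 * log10(f_stop/f_pass))
10^(61.9/10) - 1 = 1548815.6189
f_stop/f_pass = 13273.2 / 3952.7 = 3.358
n = 5.8831 -> ceil = 6

6


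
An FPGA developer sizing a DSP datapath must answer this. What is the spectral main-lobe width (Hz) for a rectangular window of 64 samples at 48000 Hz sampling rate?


Main lobe width for a rectangular window:
Width = 2 * fs / N
      = 2 * 48000 / 64
      = 96000 / 64
      = 1500.0 Hz

1500.0 Hz


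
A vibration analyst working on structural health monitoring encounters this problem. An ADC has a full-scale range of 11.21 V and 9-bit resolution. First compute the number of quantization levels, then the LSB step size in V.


Step 1 — number of quantization levels:
L = 2^N = 2^9 = 512

Step 2 — LSB step size:
delta = Vfs / L
      = 11.21 / 512
      = 0.02189453 V

Levels = 512; step size = 0.02189453 V


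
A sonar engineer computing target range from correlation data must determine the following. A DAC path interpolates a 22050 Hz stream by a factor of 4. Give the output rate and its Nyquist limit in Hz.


Step 1 — output sample rate after interpolation by L:
fs_out = L * fs_in = 4 * 22050 = 88200 Hz

Step 2 — Nyquist frequency of the output stream:
f_Nyq = fs_out / 2 = 88200 / 2 = 44100.0 Hz

fs_out = 88200 Hz; f_Nyquist = 44100.0 Hz


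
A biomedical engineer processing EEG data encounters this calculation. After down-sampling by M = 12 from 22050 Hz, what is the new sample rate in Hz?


Decimation reduces the sample rate:
fs_out = fs_in / M
       = 22050 / 12
       = 1837.5 Hz

1837.5 Hz


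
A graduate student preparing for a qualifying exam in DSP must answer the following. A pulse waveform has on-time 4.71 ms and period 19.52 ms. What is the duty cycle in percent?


Duty cycle as a percentage:
DC = (t_on / T) * 100
   = (4.71 / 19.52) * 100
   = 0.241291 * 100
   = 24.13 %

24.13 %


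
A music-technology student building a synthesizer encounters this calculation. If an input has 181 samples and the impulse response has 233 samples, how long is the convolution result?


Linear convolution output length:
L = N + M - 1
  = 181 + 233 - 1
  = 413 samples

413


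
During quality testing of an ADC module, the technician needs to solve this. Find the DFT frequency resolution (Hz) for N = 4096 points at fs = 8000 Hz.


DFT frequency resolution:
df = fs / N
   = 8000 / 4096
   = 1.9531 Hz

1.9531 Hz


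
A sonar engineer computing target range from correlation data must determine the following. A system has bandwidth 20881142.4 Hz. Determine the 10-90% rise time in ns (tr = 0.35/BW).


Rise time from bandwidth relationship:
tr = 0.35 / BW
   = 0.35 / 20881142.4
   = 1.676153504e-08 s
   = 16.7615 ns

16.7615 ns


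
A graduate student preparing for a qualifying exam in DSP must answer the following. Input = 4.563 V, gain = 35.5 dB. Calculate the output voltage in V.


Output voltage from dB gain:
V_out = V_in * 10^(gain_dB / 20)
      = 4.563 * 10^(35.5 / 20)
      = 4.563 * 59.566214
      = 271.8006 V

271.8006 V


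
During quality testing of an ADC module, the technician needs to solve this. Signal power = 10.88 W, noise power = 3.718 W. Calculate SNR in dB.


SNR in decibels:
SNR = 10 * log10(Ps / Pn)
    = 10 * log10(10.88 / 3.718)
    = 10 * log10(2.9263)
    = 10 * 0.4663
    = 4.66 dB

4.66 dB


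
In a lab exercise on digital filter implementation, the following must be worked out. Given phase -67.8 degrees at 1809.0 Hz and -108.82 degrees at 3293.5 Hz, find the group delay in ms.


Group delay from phase difference:
tau = -d(phi)/d(omega)
d(phi) = -41.02 deg = -0.715934 rad
d(omega) = 2*pi*(3293.5 - 1809.0) = 9327.3886 rad/s
tau = -(-0.715934) / 9327.3886
    = 0.0768 ms

0.0768 ms


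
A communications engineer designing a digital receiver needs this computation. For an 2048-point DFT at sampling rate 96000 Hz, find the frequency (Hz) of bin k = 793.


Frequency of DFT bin k:
f_k = k * fs / N
    = 793 * 96000 / 2048
    = 76128000 / 2048
    = 37171.875 Hz

37171.875 Hz


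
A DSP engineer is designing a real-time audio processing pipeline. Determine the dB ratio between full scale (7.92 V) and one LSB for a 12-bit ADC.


Dynamic range from full-scale to LSB:
V_min = V_max / 2^bits = 7.92 / 2^12
DR = 20 * log10(V_max / V_min)
   = 20 * log10(2^12)
   = 20 * 12 * log10(2)
   = 72.25 dB

72.25 dB


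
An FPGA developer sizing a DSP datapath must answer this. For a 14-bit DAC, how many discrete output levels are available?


Number of quantization levels = 2^N
= 2^14
= 16384

16384


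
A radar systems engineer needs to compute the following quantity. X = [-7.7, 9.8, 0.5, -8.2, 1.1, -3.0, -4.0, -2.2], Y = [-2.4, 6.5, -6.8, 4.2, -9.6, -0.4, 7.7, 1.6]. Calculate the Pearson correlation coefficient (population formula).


Pearson correlation coefficient (population):
r = cov(X,Y) / (std(X) * std(Y))
Mean X = -1.7125, Mean Y = 0.1
Cov(X,Y) = 0.25375
Std(X) = 5.366665, Std(Y) = 5.766065
r = 0.0082

0.0082


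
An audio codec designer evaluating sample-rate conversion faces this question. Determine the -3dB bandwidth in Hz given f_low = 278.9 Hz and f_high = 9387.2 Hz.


Bandwidth is the difference of -3dB frequencies:
BW = f_high - f_low
   = 9387.2 - 278.9
   = 9108.3 Hz

9108.3 Hz


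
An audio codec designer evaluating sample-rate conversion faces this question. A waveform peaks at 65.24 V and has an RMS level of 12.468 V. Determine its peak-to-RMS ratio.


Crest factor is the ratio of peak to RMS:
CF = V_peak / V_rms
   = 65.24 / 12.468
   = 5.2326

5.2326


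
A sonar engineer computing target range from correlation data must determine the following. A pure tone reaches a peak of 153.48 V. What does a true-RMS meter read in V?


RMS voltage for a sinusoidal waveform:
V_rms = V_peak / sqrt(2)
      = 153.48 / 1.414214
      = 108.527 V

108.527 V


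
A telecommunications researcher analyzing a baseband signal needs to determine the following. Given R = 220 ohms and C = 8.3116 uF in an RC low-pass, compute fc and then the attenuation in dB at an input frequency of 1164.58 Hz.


Step 1 — cutoff frequency:
fc = 1 / (2*pi*R*C)
C = 8.3116 uF = 8.3116e-06 F
fc = 1 / (2*pi*220*8.3116e-06)
   = 87.0388 Hz

Step 2 — magnitude at f = 1164.58 Hz:
|H(f)| = 1 / sqrt(1 + (f/fc)^2)
f/fc = 1164.58 / 87.0388 = 13.38001
|H| = 1 / sqrt(1 + 179.024668) = 0.0745305
|H|_dB = 20*log10(0.0745305) = -22.55 dB

fc = 87.0388 Hz; |H(1164.58 Hz)| = -22.55 dB


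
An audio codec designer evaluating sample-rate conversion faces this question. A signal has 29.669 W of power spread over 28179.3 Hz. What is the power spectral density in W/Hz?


Power spectral density:
PSD = P / BW
    = 29.669 / 28179.3
    = 0.00105287 W/Hz

0.00105287 W/Hz


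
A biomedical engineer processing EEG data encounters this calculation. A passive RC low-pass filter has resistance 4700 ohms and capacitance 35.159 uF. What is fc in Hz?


Cutoff frequency of a first-order RC filter:
fc = 1 / (2 * pi * R * C)
C = 35.159 uF = 3.5159e-05 F
fc = 1 / (2 * pi * 4700 * 3.5159e-05)
   = 1 / 1.0382794074111
   = 0.963132 Hz

0.963132 Hz


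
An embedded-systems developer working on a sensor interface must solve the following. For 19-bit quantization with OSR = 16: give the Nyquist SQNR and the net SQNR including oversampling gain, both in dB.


Step 1 — baseline SQNR at Nyquist:
SQNR_base = 6.02*N + 1.76
          = 6.02*19 + 1.76
          = 116.14 dB

Step 2 — oversampling processing gain:
G = 10*log10(OSR) = 10*log10(16) = 12.04 dB

Step 3 — total:
SQNR_total = 116.14 + 12.04 = 128.18 dB

Base SQNR = 116.14 dB; oversampled SQNR = 128.18 dB


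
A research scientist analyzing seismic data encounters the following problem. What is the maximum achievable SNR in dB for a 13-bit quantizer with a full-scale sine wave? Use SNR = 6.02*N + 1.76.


Theoretical SNR for a full-scale sinusoid:
SNR = 6.02 * N + 1.76
    = 6.02 * 13 + 1.76
    = 78.26 + 1.76
    = 80.02 dB

80.02 dB


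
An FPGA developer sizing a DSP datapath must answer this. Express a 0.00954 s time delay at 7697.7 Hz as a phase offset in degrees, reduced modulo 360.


Phase shift from frequency and time delay:
phi = 360 * f * t_delay
    = 360 * 7697.7 * 0.00954
    = 26436.98 degrees
    mod 360 = 156.98 degrees

156.98 degrees


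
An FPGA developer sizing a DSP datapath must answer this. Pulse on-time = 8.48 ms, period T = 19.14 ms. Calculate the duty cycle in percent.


Duty cycle as a percentage:
DC = (t_on / T) * 100
   = (8.48 / 19.14) * 100
   = 0.443051 * 100
   = 44.31 %

44.31 %


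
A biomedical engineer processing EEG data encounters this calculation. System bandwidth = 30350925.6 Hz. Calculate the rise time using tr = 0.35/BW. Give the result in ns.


Rise time from bandwidth relationship:
tr = 0.35 / BW
   = 0.35 / 30350925.6
   = 1.153177352e-08 s
   = 11.5318 ns

11.5318 ns


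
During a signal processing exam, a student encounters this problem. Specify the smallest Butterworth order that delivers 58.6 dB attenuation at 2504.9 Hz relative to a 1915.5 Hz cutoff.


Butterworth filter order formula:
n = log10(10^(A/10) - 1) / (2 * log10(f_stop/f_pass))
10^(58.6/10) - 1 = 724434.9601
f_stop/f_pass = 2504.9 / 1915.5 = 1.3077
n = 25.1484 -> ceil = 26

26


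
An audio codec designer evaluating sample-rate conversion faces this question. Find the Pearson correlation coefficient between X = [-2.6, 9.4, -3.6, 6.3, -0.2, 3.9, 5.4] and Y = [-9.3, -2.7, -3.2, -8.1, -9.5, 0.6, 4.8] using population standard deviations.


Pearson correlation coefficient (population):
r = cov(X,Y) / (std(X) * std(Y))
Mean X = 2.6571, Mean Y = -3.9143
Cov(X,Y) = 8.893673
Std(X) = 4.515958, Std(Y) = 5.014672
r = 0.3927

0.3927


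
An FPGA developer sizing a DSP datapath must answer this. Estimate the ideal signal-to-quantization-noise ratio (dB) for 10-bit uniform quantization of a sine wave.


Theoretical SNR for a full-scale sinusoid:
SNR = 6.02 * N + 1.76
    = 6.02 * 10 + 1.76
    = 60.2 + 1.76
    = 61.96 dB

61.96 dB


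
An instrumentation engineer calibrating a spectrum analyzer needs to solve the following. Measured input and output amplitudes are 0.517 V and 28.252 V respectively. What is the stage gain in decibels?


Voltage gain in dB:
G = 20 * log10(Vout / Vin)
  = 20 * log10(28.252 / 0.517)
  = 20 * log10(54.646035)
  = 20 * 1.737559
  = 34.75 dB

34.75 dB


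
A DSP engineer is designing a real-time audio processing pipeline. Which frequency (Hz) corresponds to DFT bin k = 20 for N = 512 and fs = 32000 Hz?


Frequency of DFT bin k:
f_k = k * fs / N
    = 20 * 32000 / 512
    = 640000 / 512
    = 1250.0 Hz

1250.0 Hz


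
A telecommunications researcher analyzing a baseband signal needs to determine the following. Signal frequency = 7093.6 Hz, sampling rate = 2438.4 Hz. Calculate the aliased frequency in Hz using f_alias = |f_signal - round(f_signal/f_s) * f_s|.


Compute the nearest integer multiple of fs to the signal:
n = round(7093.6 / 2438.4) = 3
f_alias = |7093.6 - 3 * 2438.4|
        = |7093.6 - 7315.2|
        = 221.6 Hz

221.6


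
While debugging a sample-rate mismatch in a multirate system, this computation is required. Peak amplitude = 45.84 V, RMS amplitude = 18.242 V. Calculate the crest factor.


Crest factor is the ratio of peak to RMS:
CF = V_peak / V_rms
   = 45.84 / 18.242
   = 2.5129

2.5129


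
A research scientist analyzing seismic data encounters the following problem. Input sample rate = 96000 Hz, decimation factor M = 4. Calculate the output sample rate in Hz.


Decimation reduces the sample rate:
fs_out = fs_in / M
       = 96000 / 4
       = 24000.0 Hz

24000.0 Hz


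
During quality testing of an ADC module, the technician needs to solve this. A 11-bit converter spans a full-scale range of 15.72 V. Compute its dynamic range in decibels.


Dynamic range from full-scale to LSB:
V_min = V_max / 2^bits = 15.72 / 2^11
DR = 20 * log10(V_max / V_min)
   = 20 * log10(2^11)
   = 20 * 11 * log10(2)
   = 66.23 dB

66.23 dB


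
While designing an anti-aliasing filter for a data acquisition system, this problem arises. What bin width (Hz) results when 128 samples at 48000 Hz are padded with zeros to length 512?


Frequency resolution after zero-padding:
N_padded = 128 * 4 = 512
df = fs / N_padded
   = 48000 / 512
   = 93.75 Hz

93.75 Hz


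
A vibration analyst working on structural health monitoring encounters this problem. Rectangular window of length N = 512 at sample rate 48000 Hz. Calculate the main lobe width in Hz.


Main lobe width for a rectangular window:
Width = 2 * fs / N
      = 2 * 48000 / 512
      = 96000 / 512
      = 187.5 Hz

187.5 Hz


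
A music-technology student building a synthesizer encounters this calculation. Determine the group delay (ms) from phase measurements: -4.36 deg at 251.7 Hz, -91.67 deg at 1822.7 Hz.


Group delay from phase difference:
tau = -d(phi)/d(omega)
d(phi) = -87.31 deg = -1.523847 rad
d(omega) = 2*pi*(1822.7 - 251.7) = 9870.8841 rad/s
tau = -(-1.523847) / 9870.8841
    = 0.1544 ms

0.1544 ms


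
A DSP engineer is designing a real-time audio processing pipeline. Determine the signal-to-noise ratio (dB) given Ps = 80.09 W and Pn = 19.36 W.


SNR in decibels:
SNR = 10 * log10(Ps / Pn)
    = 10 * log10(80.09 / 19.36)
    = 10 * log10(4.1369)
    = 10 * 0.6167
    = 6.17 dB

6.17 dB


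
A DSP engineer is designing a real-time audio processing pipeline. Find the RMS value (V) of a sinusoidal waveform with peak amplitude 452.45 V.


RMS voltage for a sinusoidal waveform:
V_rms = V_peak / sqrt(2)
      = 452.45 / 1.414214
      = 319.93 V

319.93 V


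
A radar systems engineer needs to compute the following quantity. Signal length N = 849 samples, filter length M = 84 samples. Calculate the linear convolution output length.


Linear convolution output length:
L = N + M - 1
  = 849 + 84 - 1
  = 932 samples

932


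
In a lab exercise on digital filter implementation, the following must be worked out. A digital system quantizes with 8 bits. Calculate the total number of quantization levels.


Number of quantization levels = 2^N
= 2^8
= 256

256


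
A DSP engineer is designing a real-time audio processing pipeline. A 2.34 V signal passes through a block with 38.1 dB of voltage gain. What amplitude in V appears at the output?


Output voltage from dB gain:
V_out = V_in * 10^(gain_dB / 20)
      = 2.34 * 10^(38.1 / 20)
      = 2.34 * 80.352612
      = 188.0251 V

188.0251 V


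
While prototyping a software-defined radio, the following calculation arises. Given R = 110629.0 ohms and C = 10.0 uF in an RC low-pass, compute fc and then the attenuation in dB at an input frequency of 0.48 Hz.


Step 1 — cutoff frequency:
fc = 1 / (2*pi*R*C)
C = 10.0 uF = 1e-05 F
fc = 1 / (2*pi*110629.0*1e-05)
   = 0.143864 Hz

Step 2 — magnitude at f = 0.48 Hz:
|H(f)| = 1 / sqrt(1 + (f/fc)^2)
f/fc = 0.48 / 0.143864 = 3.336484
|H| = 1 / sqrt(1 + 11.132125) = 0.2870989
|H|_dB = 20*log10(0.2870989) = -10.84 dB

fc = 0.143864 Hz; |H(0.48 Hz)| = -10.84 dB


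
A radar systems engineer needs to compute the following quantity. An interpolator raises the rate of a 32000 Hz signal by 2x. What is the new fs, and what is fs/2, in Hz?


Step 1 — output sample rate after interpolation by L:
fs_out = L * fs_in = 2 * 32000 = 64000 Hz

Step 2 — Nyquist frequency of the output stream:
f_Nyq = fs_out / 2 = 64000 / 2 = 32000.0 Hz

fs_out = 64000 Hz; f_Nyquist = 32000.0 Hz


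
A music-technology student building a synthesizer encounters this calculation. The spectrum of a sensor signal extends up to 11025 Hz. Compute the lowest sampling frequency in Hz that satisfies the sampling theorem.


The Nyquist rate is twice the maximum frequency component.
fs_min = 2 * fmax
      = 2 * 11025
      = 22050 Hz

22050


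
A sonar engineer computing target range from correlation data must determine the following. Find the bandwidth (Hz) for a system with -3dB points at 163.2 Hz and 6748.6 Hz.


Bandwidth is the difference of -3dB frequencies:
BW = f_high - f_low
   = 6748.6 - 163.2
   = 6585.4 Hz

6585.4 Hz


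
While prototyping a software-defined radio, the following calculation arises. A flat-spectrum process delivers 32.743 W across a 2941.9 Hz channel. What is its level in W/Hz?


Power spectral density:
PSD = P / BW
    = 32.743 / 2941.9
    = 0.01112988 W/Hz

0.01112988 W/Hz


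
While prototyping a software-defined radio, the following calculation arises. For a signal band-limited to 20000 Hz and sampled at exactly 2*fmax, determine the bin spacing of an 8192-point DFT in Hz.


Step 1 — Nyquist sampling rate:
fs = 2 * fmax = 2 * 20000 = 40000 Hz

Step 2 — DFT bin spacing:
df = fs / N = 40000 / 8192 = 4.8828 Hz

4.8828 Hz


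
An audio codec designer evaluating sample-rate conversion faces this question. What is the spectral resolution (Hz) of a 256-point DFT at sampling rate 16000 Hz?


DFT frequency resolution:
df = fs / N
   = 16000 / 256
   = 62.5 Hz

62.5 Hz


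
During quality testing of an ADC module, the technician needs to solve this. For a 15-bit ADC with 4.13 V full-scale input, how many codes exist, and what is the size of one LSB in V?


Step 1 — number of quantization levels:
L = 2^N = 2^15 = 32768

Step 2 — LSB step size:
delta = Vfs / L
      = 4.13 / 32768
      = 0.00012604 V

Levels = 32768; step size = 0.00012604 V


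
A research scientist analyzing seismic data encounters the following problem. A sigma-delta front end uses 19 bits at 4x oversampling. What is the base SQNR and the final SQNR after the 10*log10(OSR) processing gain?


Step 1 — baseline SQNR at Nyquist:
SQNR_base = 6.02*N + 1.76
          = 6.02*19 + 1.76
          = 116.14 dB

Step 2 — oversampling processing gain:
G = 10*log10(OSR) = 10*log10(4) = 6.02 dB

Step 3 — total:
SQNR_total = 116.14 + 6.02 = 122.16 dB

Base SQNR = 116.14 dB; oversampled SQNR = 122.16 dB


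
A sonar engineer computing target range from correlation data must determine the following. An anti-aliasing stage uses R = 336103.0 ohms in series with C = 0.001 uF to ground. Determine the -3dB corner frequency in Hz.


Cutoff frequency of a first-order RC filter:
fc = 1 / (2 * pi * R * C)
C = 0.001 uF = 1e-09 F
fc = 1 / (2 * pi * 336103.0 * 1e-09)
   = 1 / 0.002111797431299
   = 473.530266 Hz

473.530266 Hz


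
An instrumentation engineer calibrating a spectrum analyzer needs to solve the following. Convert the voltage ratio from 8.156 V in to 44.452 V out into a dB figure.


Voltage gain in dB:
G = 20 * log10(Vout / Vin)
  = 20 * log10(44.452 / 8.156)
  = 20 * log10(5.450221)
  = 20 * 0.736414
  = 14.73 dB

14.73 dB


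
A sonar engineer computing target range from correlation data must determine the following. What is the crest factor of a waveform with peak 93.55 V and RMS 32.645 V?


Crest factor is the ratio of peak to RMS:
CF = V_peak / V_rms
   = 93.55 / 32.645
   = 2.8657

2.8657


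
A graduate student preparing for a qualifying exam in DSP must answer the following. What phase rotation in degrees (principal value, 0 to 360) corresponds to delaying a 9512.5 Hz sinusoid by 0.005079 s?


Phase shift from frequency and time delay:
phi = 360 * f * t_delay
    = 360 * 9512.5 * 0.005079
    = 17393.04 degrees
    mod 360 = 113.04 degrees

113.04 degrees


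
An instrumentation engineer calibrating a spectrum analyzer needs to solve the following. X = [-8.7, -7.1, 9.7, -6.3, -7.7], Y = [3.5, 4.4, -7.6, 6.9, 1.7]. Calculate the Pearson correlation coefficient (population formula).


Pearson correlation coefficient (population):
r = cov(X,Y) / (std(X) * std(Y))
Mean X = -4.02, Mean Y = 1.78
Cov(X,Y) = -31.2384
Std(X) = 6.904607, Std(Y) = 4.980522
r = -0.9084

-0.9084


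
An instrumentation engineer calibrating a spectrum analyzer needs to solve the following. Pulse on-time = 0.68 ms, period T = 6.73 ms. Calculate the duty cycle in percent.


Duty cycle as a percentage:
DC = (t_on / T) * 100
   = (0.68 / 6.73) * 100
   = 0.10104 * 100
   = 10.1 %

10.1 %


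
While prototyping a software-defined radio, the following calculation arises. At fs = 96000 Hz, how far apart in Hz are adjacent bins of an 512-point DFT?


DFT frequency resolution:
df = fs / N
   = 96000 / 512
   = 187.5 Hz

187.5 Hz


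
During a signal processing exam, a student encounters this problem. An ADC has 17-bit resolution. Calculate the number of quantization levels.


Number of quantization levels = 2^N
= 2^17
= 131072

131072


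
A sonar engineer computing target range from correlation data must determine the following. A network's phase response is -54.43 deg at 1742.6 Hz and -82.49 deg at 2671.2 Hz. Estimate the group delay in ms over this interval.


Group delay from phase difference:
tau = -d(phi)/d(omega)
d(phi) = -28.06 deg = -0.489739 rad
d(omega) = 2*pi*(2671.2 - 1742.6) = 5834.5659 rad/s
tau = -(-0.489739) / 5834.5659
    = 0.0839 ms

0.0839 ms


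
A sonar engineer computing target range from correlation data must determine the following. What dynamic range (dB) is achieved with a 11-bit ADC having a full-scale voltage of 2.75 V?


Dynamic range from full-scale to LSB:
V_min = V_max / 2^bits = 2.75 / 2^11
DR = 20 * log10(V_max / V_min)
   = 20 * log10(2^11)
   = 20 * 11 * log10(2)
   = 66.23 dB

66.23 dB


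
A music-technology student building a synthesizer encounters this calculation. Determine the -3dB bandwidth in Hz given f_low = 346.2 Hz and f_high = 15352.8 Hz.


Bandwidth is the difference of -3dB frequencies:
BW = f_high - f_low
   = 15352.8 - 346.2
   = 15006.6 Hz

15006.6 Hz


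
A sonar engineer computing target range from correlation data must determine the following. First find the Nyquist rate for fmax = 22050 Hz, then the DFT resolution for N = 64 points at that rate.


Step 1 — Nyquist sampling rate:
fs = 2 * fmax = 2 * 22050 = 44100 Hz

Step 2 — DFT bin spacing:
df = fs / N = 44100 / 64 = 689.0625 Hz

689.0625 Hz


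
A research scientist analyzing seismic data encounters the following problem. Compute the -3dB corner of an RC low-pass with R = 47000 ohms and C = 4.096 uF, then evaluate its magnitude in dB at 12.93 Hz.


Step 1 — cutoff frequency:
fc = 1 / (2*pi*R*C)
C = 4.096 uF = 4.096e-06 F
fc = 1 / (2*pi*47000*4.096e-06)
   = 0.826727 Hz

Step 2 — magnitude at f = 12.93 Hz:
|H(f)| = 1 / sqrt(1 + (f/fc)^2)
f/fc = 12.93 / 0.826727 = 15.639988
|H| = 1 / sqrt(1 + 244.609225) = 0.0638084
|H|_dB = 20*log10(0.0638084) = -23.9 dB

fc = 0.826727 Hz; |H(12.93 Hz)| = -23.9 dB


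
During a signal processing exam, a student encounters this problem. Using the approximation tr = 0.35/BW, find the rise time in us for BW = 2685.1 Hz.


Rise time from bandwidth relationship:
tr = 0.35 / BW
   = 0.35 / 2685.1
   = 0.0001303489628 s
   = 130.349 us

130.349 us


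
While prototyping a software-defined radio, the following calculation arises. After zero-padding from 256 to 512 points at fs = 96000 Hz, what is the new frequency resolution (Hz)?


Frequency resolution after zero-padding:
N_padded = 256 * 2 = 512
df = fs / N_padded
   = 96000 / 512
   = 187.5 Hz

187.5 Hz


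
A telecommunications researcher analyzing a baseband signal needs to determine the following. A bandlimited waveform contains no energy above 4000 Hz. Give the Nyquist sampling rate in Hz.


The Nyquist rate is twice the maximum frequency component.
fs_min = 2 * fmax
      = 2 * 4000
      = 8000 Hz

8000


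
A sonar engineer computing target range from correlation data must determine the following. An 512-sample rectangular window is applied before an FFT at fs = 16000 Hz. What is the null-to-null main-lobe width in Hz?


Main lobe width for a rectangular window:
Width = 2 * fs / N
      = 2 * 16000 / 512
      = 32000 / 512
      = 62.5 Hz

62.5 Hz


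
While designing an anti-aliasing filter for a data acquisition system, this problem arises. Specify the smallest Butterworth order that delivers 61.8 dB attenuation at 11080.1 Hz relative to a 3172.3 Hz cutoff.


Butterworth filter order formula:
n = log10(10^(A/10) - 1) / (2 * log10(f_stop/f_pass))
10^(61.8/10) - 1 = 1513560.2484
f_stop/f_pass = 11080.1 / 3172.3 = 3.4928
n = 5.6888 -> ceil = 6

6


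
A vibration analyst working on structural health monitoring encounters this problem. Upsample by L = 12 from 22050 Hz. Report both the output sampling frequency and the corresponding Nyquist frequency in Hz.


Step 1 — output sample rate after interpolation by L:
fs_out = L * fs_in = 12 * 22050 = 264600 Hz

Step 2 — Nyquist frequency of the output stream:
f_Nyq = fs_out / 2 = 264600 / 2 = 132300.0 Hz

fs_out = 264600 Hz; f_Nyquist = 132300.0 Hz


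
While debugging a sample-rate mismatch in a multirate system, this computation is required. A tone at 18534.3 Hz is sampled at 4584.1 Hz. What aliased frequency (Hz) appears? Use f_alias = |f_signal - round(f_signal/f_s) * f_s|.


Compute the nearest integer multiple of fs to the signal:
n = round(18534.3 / 4584.1) = 4
f_alias = |18534.3 - 4 * 4584.1|
        = |18534.3 - 18336.4|
        = 197.9 Hz

197.9


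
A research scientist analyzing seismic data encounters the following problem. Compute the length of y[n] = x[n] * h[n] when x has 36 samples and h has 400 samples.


Linear convolution output length:
L = N + M - 1
  = 36 + 400 - 1
  = 435 samples

435


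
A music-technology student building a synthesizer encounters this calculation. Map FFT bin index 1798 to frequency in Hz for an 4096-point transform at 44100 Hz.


Frequency of DFT bin k:
f_k = k * fs / N
    = 1798 * 44100 / 4096
    = 79291800 / 4096
    = 19358.35 Hz

19358.35 Hz


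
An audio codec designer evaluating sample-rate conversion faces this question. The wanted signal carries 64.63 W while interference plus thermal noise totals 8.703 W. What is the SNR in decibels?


SNR in decibels:
SNR = 10 * log10(Ps / Pn)
    = 10 * log10(64.63 / 8.703)
    = 10 * log10(7.4262)
    = 10 * 0.8708
    = 8.71 dB

8.71 dB


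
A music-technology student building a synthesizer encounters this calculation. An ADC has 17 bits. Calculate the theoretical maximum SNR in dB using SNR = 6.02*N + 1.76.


Theoretical SNR for a full-scale sinusoid:
SNR = 6.02 * N + 1.76
    = 6.02 * 17 + 1.76
    = 102.34 + 1.76
    = 104.1 dB

104.1 dB


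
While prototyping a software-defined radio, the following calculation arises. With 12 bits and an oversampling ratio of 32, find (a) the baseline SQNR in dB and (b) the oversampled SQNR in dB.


Step 1 — baseline SQNR at Nyquist:
SQNR_base = 6.02*N + 1.76
          = 6.02*12 + 1.76
          = 74.0 dB

Step 2 — oversampling processing gain:
G = 10*log10(OSR) = 10*log10(32) = 15.05 dB

Step 3 — total:
SQNR_total = 74.0 + 15.05 = 89.05 dB

Base SQNR = 74.0 dB; oversampled SQNR = 89.05 dB


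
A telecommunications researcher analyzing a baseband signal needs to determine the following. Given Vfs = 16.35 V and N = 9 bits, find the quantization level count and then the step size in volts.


Step 1 — number of quantization levels:
L = 2^N = 2^9 = 512

Step 2 — LSB step size:
delta = Vfs / L
      = 16.35 / 512
      = 0.03193359 V

Levels = 512; step size = 0.03193359 V
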